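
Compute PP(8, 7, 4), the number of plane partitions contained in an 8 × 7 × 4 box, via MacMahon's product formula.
PP(8, 7, 4) = 1318349483880

Evaluate the triple product over i = 1..8, j = 1..7, k = 1..4. The factors are (2/1) · (3/2) · (4/3) · (5/4) · (3/2) · (4/3) · (5/4) · (6/5) · … (224 factors total). The numerators and denominators telescope so the product is an integer; carrying out the multiplication exactly gives PP(8, 7, 4) = 1318349483880.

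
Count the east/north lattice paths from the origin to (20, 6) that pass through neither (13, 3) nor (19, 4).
Number of paths = 148225

Inclusion–exclusion. Total paths: C(26, 20) = 230230. Through P₁: C(16, 13)·C(10, 7) = 67200. Through P₂: C(23, 19)·C(3, 1) = 26565. Since P₁ is strictly southwest of P₂, a monotone path through both must visit P₁ then P₂; paths through both = C(16, 13)·C(7, 6)·C(3, 1) = 11760. Avoid both = 230230 − 67200 − 26565 + 11760 = 148225.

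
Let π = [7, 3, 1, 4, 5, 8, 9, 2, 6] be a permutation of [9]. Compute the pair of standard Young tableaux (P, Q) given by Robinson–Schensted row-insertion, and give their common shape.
P = [1, 2, 5, 6, 9] / [3, 4, 8] / [7];  Q = [1, 4, 5, 6, 7] / [2, 8, 9] / [3];  common shape = (5, 3, 1)

Row-insert the values π_1, π_2, … into P one at a time, bumping the leftmost entry strictly greater than the inserted value down to the next row. The recording tableau Q records, in position (i, j), the step at which that cell was added to P.
  Insert 7 (step 1): P = [7];  Q = [1]
  Insert 3 (step 2): P = [3] / [7];  Q = [1] / [2]
  Insert 1 (step 3): P = [1] / [3] / [7];  Q = [1] / [2] / [3]
  Insert 4 (step 4): P = [1, 4] / [3] / [7];  Q = [1, 4] / [2] / [3]
  Insert 5 (step 5): P = [1, 4, 5] / [3] / [7];  Q = [1, 4, 5] / [2] / [3]
  Insert 8 (step 6): P = [1, 4, 5, 8] / [3] / [7];  Q = [1, 4, 5, 6] / [2] / [3]
  Insert 9 (step 7): P = [1, 4, 5, 8, 9] / [3] / [7];  Q = [1, 4, 5, 6, 7] / [2] / [3]
  Insert 2 (step 8): P = [1, 2, 5, 8, 9] / [3, 4] / [7];  Q = [1, 4, 5, 6, 7] / [2, 8] / [3]
  Insert 6 (step 9): P = [1, 2, 5, 6, 9] / [3, 4, 8] / [7];  Q = [1, 4, 5, 6, 7] / [2, 8, 9] / [3]
Final shape: (5, 3, 1).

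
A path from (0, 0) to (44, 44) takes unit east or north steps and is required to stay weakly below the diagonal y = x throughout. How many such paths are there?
Number of paths = 583300119592996693088040

By the reflection principle (André's argument), the number of monotone paths to (44, 44) with n ≤ m that never go above y = x is C(88, 44) − C(88, 45) = 26248505381684851188961800 − 25665205262091854495873760 = 583300119592996693088040.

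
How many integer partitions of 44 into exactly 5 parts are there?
p(44, 5 parts) = 1602

Partitions of n into exactly k parts are in bijection with partitions of n − k into at most k parts (subtract 1 from each part). So p(44, exactly 5) = p(39, parts ≤ 5). Computing via the recurrence p(m, j) = p(m, j−1) + p(m−j, j) gives 1602.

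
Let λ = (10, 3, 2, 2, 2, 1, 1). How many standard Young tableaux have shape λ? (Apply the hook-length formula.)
# SYT of shape (10, 3, 2, 2, 2, 1, 1) = 94012380

Hook-length formula: f^λ = n! / Π hook(c), product over all cells c of the Young diagram. For λ = (10, 3, 2, 2, 2, 1, 1), n = 21 boxes. Hook lengths by row (left-to-right, top-to-bottom): [16, 13, 9, 7, 6, 5, 4, 3, 2, 1]; [8, 5, 1]; [6, 3]; [5, 2]; [4, 1]; [2]; [1]. Product of hooks = 543449088000. So f^λ = 21! / 543449088000 = 51090942171709440000 / 543449088000 = 94012380.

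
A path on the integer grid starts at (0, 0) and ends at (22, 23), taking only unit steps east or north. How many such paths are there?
Number of paths = 4116715363800

A monotone lattice path from (0, 0) to (22, 23) consists of 22 east steps and 23 north steps in some order, so it is determined by which 22 of the 45 steps are east. The count is C(45, 22) = 4116715363800.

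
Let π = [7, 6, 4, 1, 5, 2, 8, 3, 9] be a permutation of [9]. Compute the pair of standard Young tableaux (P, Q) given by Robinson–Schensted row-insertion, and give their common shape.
P = [1, 2, 3, 9] / [4, 5, 8] / [6] / [7];  Q = [1, 5, 7, 9] / [2, 6, 8] / [3] / [4];  common shape = (4, 3, 1, 1)

Row-insert the values π_1, π_2, … into P one at a time, bumping the leftmost entry strictly greater than the inserted value down to the next row. The recording tableau Q records, in position (i, j), the step at which that cell was added to P.
  Insert 7 (step 1): P = [7];  Q = [1]
  Insert 6 (step 2): P = [6] / [7];  Q = [1] / [2]
  Insert 4 (step 3): P = [4] / [6] / [7];  Q = [1] / [2] / [3]
  Insert 1 (step 4): P = [1] / [4] / [6] / [7];  Q = [1] / [2] / [3] / [4]
  Insert 5 (step 5): P = [1, 5] / [4] / [6] / [7];  Q = [1, 5] / [2] / [3] / [4]
  Insert 2 (step 6): P = [1, 2] / [4, 5] / [6] / [7];  Q = [1, 5] / [2, 6] / [3] / [4]
  Insert 8 (step 7): P = [1, 2, 8] / [4, 5] / [6] / [7];  Q = [1, 5, 7] / [2, 6] / [3] / [4]
  Insert 3 (step 8): P = [1, 2, 3] / [4, 5, 8] / [6] / [7];  Q = [1, 5, 7] / [2, 6, 8] / [3] / [4]
  Insert 9 (step 9): P = [1, 2, 3, 9] / [4, 5, 8] / [6] / [7];  Q = [1, 5, 7, 9] / [2, 6, 8] / [3] / [4]
Final shape: (4, 3, 1, 1).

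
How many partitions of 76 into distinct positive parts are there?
q(76) = 53250

A partition into distinct parts is a strictly decreasing sequence summing to n. The recurrence d(n, m) = d(n, m−1) + d(n−m, m−1) (use part m at most once) with q(n) = d(n, n) gives q(76) = 53250. (Euler's theorem: # distinct-part partitions = # odd-part partitions.)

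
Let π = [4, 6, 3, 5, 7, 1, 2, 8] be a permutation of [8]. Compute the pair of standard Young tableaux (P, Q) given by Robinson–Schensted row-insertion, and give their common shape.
P = [1, 2, 7, 8] / [3, 5] / [4, 6];  Q = [1, 2, 5, 8] / [3, 4] / [6, 7];  common shape = (4, 2, 2)

Row-insert the values π_1, π_2, … into P one at a time, bumping the leftmost entry strictly greater than the inserted value down to the next row. The recording tableau Q records, in position (i, j), the step at which that cell was added to P.
  Insert 4 (step 1): P = [4];  Q = [1]
  Insert 6 (step 2): P = [4, 6];  Q = [1, 2]
  Insert 3 (step 3): P = [3, 6] / [4];  Q = [1, 2] / [3]
  Insert 5 (step 4): P = [3, 5] / [4, 6];  Q = [1, 2] / [3, 4]
  Insert 7 (step 5): P = [3, 5, 7] / [4, 6];  Q = [1, 2, 5] / [3, 4]
  Insert 1 (step 6): P = [1, 5, 7] / [3, 6] / [4];  Q = [1, 2, 5] / [3, 4] / [6]
  Insert 2 (step 7): P = [1, 2, 7] / [3, 5] / [4, 6];  Q = [1, 2, 5] / [3, 4] / [6, 7]
  Insert 8 (step 8): P = [1, 2, 7, 8] / [3, 5] / [4, 6];  Q = [1, 2, 5, 8] / [3, 4] / [6, 7]
Final shape: (4, 2, 2).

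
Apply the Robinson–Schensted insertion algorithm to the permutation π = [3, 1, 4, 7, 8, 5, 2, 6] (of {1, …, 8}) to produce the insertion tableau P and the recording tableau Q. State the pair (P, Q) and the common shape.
P = [1, 2, 5, 6] / [3, 4, 8] / [7];  Q = [1, 3, 4, 5] / [2, 6, 8] / [7];  common shape = (4, 3, 1)

Row-insert the values π_1, π_2, … into P one at a time, bumping the leftmost entry strictly greater than the inserted value down to the next row. The recording tableau Q records, in position (i, j), the step at which that cell was added to P.
  Insert 3 (step 1): P = [3];  Q = [1]
  Insert 1 (step 2): P = [1] / [3];  Q = [1] / [2]
  Insert 4 (step 3): P = [1, 4] / [3];  Q = [1, 3] / [2]
  Insert 7 (step 4): P = [1, 4, 7] / [3];  Q = [1, 3, 4] / [2]
  Insert 8 (step 5): P = [1, 4, 7, 8] / [3];  Q = [1, 3, 4, 5] / [2]
  Insert 5 (step 6): P = [1, 4, 5, 8] / [3, 7];  Q = [1, 3, 4, 5] / [2, 6]
  Insert 2 (step 7): P = [1, 2, 5, 8] / [3, 4] / [7];  Q = [1, 3, 4, 5] / [2, 6] / [7]
  Insert 6 (step 8): P = [1, 2, 5, 6] / [3, 4, 8] / [7];  Q = [1, 3, 4, 5] / [2, 6, 8] / [7]
Final shape: (4, 3, 1).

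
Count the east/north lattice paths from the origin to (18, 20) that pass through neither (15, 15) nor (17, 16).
Number of paths = 21384166740

Inclusion–exclusion. Total paths: C(38, 18) = 33578000610. Through P₁: C(30, 15)·C(8, 3) = 8686581120. Through P₂: C(33, 17)·C(5, 1) = 5834015550. Since P₁ is strictly southwest of P₂, a monotone path through both must visit P₁ then P₂; paths through both = C(30, 15)·C(3, 2)·C(5, 1) = 2326762800. Avoid both = 33578000610 − 8686581120 − 5834015550 + 2326762800 = 21384166740.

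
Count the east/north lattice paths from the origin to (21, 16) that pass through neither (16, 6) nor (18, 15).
Number of paths = 8519493411

Inclusion–exclusion. Total paths: C(37, 21) = 12875774670. Through P₁: C(22, 16)·C(15, 5) = 224062839. Through P₂: C(33, 18)·C(4, 3) = 4148633280. Since P₁ is strictly southwest of P₂, a monotone path through both must visit P₁ then P₂; paths through both = C(22, 16)·C(11, 2)·C(4, 3) = 16414860. Avoid both = 12875774670 − 224062839 − 4148633280 + 16414860 = 8519493411.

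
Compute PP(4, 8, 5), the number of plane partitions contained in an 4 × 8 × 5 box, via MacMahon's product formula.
PP(4, 8, 5) = 4789851066

Evaluate the triple product over i = 1..4, j = 1..8, k = 1..5. The factors are (2/1) · (3/2) · (4/3) · (5/4) · (6/5) · (3/2) · (4/3) · (5/4) · … (160 factors total). The numerators and denominators telescope so the product is an integer; carrying out the multiplication exactly gives PP(4, 8, 5) = 4789851066.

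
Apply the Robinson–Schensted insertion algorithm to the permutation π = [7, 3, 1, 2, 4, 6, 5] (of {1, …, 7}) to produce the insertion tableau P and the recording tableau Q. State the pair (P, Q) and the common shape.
P = [1, 2, 4, 5] / [3, 6] / [7];  Q = [1, 4, 5, 6] / [2, 7] / [3];  common shape = (4, 2, 1)

Row-insert the values π_1, π_2, … into P one at a time, bumping the leftmost entry strictly greater than the inserted value down to the next row. The recording tableau Q records, in position (i, j), the step at which that cell was added to P.
  Insert 7 (step 1): P = [7];  Q = [1]
  Insert 3 (step 2): P = [3] / [7];  Q = [1] / [2]
  Insert 1 (step 3): P = [1] / [3] / [7];  Q = [1] / [2] / [3]
  Insert 2 (step 4): P = [1, 2] / [3] / [7];  Q = [1, 4] / [2] / [3]
  Insert 4 (step 5): P = [1, 2, 4] / [3] / [7];  Q = [1, 4, 5] / [2] / [3]
  Insert 6 (step 6): P = [1, 2, 4, 6] / [3] / [7];  Q = [1, 4, 5, 6] / [2] / [3]
  Insert 5 (step 7): P = [1, 2, 4, 5] / [3, 6] / [7];  Q = [1, 4, 5, 6] / [2, 7] / [3]
Final shape: (4, 2, 1).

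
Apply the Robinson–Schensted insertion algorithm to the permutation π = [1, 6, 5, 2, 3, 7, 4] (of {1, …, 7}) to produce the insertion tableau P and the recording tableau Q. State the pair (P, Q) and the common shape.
P = [1, 2, 3, 4] / [5, 7] / [6];  Q = [1, 2, 5, 6] / [3, 7] / [4];  common shape = (4, 2, 1)

Row-insert the values π_1, π_2, … into P one at a time, bumping the leftmost entry strictly greater than the inserted value down to the next row. The recording tableau Q records, in position (i, j), the step at which that cell was added to P.
  Insert 1 (step 1): P = [1];  Q = [1]
  Insert 6 (step 2): P = [1, 6];  Q = [1, 2]
  Insert 5 (step 3): P = [1, 5] / [6];  Q = [1, 2] / [3]
  Insert 2 (step 4): P = [1, 2] / [5] / [6];  Q = [1, 2] / [3] / [4]
  Insert 3 (step 5): P = [1, 2, 3] / [5] / [6];  Q = [1, 2, 5] / [3] / [4]
  Insert 7 (step 6): P = [1, 2, 3, 7] / [5] / [6];  Q = [1, 2, 5, 6] / [3] / [4]
  Insert 4 (step 7): P = [1, 2, 3, 4] / [5, 7] / [6];  Q = [1, 2, 5, 6] / [3, 7] / [4]
Final shape: (4, 2, 1).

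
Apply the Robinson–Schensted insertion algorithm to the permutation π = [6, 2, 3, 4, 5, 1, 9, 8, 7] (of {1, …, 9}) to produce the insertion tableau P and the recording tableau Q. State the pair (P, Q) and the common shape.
P = [1, 3, 4, 5, 7] / [2, 8] / [6, 9];  Q = [1, 3, 4, 5, 7] / [2, 8] / [6, 9];  common shape = (5, 2, 2)

Row-insert the values π_1, π_2, … into P one at a time, bumping the leftmost entry strictly greater than the inserted value down to the next row. The recording tableau Q records, in position (i, j), the step at which that cell was added to P.
  Insert 6 (step 1): P = [6];  Q = [1]
  Insert 2 (step 2): P = [2] / [6];  Q = [1] / [2]
  Insert 3 (step 3): P = [2, 3] / [6];  Q = [1, 3] / [2]
  Insert 4 (step 4): P = [2, 3, 4] / [6];  Q = [1, 3, 4] / [2]
  Insert 5 (step 5): P = [2, 3, 4, 5] / [6];  Q = [1, 3, 4, 5] / [2]
  Insert 1 (step 6): P = [1, 3, 4, 5] / [2] / [6];  Q = [1, 3, 4, 5] / [2] / [6]
  Insert 9 (step 7): P = [1, 3, 4, 5, 9] / [2] / [6];  Q = [1, 3, 4, 5, 7] / [2] / [6]
  Insert 8 (step 8): P = [1, 3, 4, 5, 8] / [2, 9] / [6];  Q = [1, 3, 4, 5, 7] / [2, 8] / [6]
  Insert 7 (step 9): P = [1, 3, 4, 5, 7] / [2, 8] / [6, 9];  Q = [1, 3, 4, 5, 7] / [2, 8] / [6, 9]
Final shape: (5, 2, 2).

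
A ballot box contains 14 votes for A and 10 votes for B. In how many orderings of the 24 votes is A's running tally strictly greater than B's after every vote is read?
Strict-lead orderings = 326876

Total orderings of the 24 votes with 14 for A: C(24, 14) = 1961256. By the Bertrand ballot formula (Cycle Lemma / reflection principle), the number of orderings in which A is strictly ahead of B throughout is (p − q)/(p + q) · C(p + q, p) = (14 − 10)/(14 + 10) · 1961256 = 326876.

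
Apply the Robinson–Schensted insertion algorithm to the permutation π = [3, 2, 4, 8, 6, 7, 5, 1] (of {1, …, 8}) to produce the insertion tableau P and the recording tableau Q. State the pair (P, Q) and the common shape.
P = [1, 4, 5, 7] / [2, 6] / [3] / [8];  Q = [1, 3, 4, 6] / [2, 5] / [7] / [8];  common shape = (4, 2, 1, 1)

Row-insert the values π_1, π_2, … into P one at a time, bumping the leftmost entry strictly greater than the inserted value down to the next row. The recording tableau Q records, in position (i, j), the step at which that cell was added to P.
  Insert 3 (step 1): P = [3];  Q = [1]
  Insert 2 (step 2): P = [2] / [3];  Q = [1] / [2]
  Insert 4 (step 3): P = [2, 4] / [3];  Q = [1, 3] / [2]
  Insert 8 (step 4): P = [2, 4, 8] / [3];  Q = [1, 3, 4] / [2]
  Insert 6 (step 5): P = [2, 4, 6] / [3, 8];  Q = [1, 3, 4] / [2, 5]
  Insert 7 (step 6): P = [2, 4, 6, 7] / [3, 8];  Q = [1, 3, 4, 6] / [2, 5]
  Insert 5 (step 7): P = [2, 4, 5, 7] / [3, 6] / [8];  Q = [1, 3, 4, 6] / [2, 5] / [7]
  Insert 1 (step 8): P = [1, 4, 5, 7] / [2, 6] / [3] / [8];  Q = [1, 3, 4, 6] / [2, 5] / [7] / [8]
Final shape: (4, 2, 1, 1).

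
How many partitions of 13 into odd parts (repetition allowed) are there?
p_odd(13) = 18

Partitions of 13 using only odd parts 1, 3, 5, …: 13, 11+1+1, 9+3+1, 9+1+1+1+1, 7+5+1, 7+3+3, 7+3+1+1+1, 7+1+1+1+1+1+1, 5+5+3, 5+5+1+1+1, 5+3+3+1+1, 5+3+1+1+1+1+1, 5+1+1+1+1+1+1+1+1, 3+3+3+3+1, 3+3+3+1+1+1+1, 3+3+1+1+1+1+1+1+1, 3+1+1+1+1+1+1+1+1+1+1, 1+1+1+1+1+1+1+1+1+1+1+1+1. There are 18. (Euler: this equals q(13), the number of distinct-part partitions.)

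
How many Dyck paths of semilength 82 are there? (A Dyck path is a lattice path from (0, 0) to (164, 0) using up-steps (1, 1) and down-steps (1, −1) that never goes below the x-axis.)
C_82 = 17526585015616776834735140517915655636396234280

These Dyck paths are counted by the Catalan number C_n = (1/(n + 1)) · C(2n, n). For n = 82: C_82 = (1/83) · C(164, 82) = 1454706556296192477283016662986999417820887445240/83 = 17526585015616776834735140517915655636396234280.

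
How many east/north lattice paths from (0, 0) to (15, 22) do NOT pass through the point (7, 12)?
Number of paths = 7159321656

Total paths from (0, 0) to (15, 22): C(37, 15) = 9364199760. Paths through (7, 12): (paths (0, 0) → (7, 12)) × (paths (7, 12) → (15, 22)) = C(19, 7) · C(18, 8) = 50388 · 43758 = 2204878104. Avoidance count = 9364199760 − 2204878104 = 7159321656.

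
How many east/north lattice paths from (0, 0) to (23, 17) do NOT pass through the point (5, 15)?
Number of paths = 88729433040

Total paths from (0, 0) to (23, 17): C(40, 23) = 88732378800. Paths through (5, 15): (paths (0, 0) → (5, 15)) × (paths (5, 15) → (23, 17)) = C(20, 5) · C(20, 18) = 15504 · 190 = 2945760. Avoidance count = 88732378800 − 2945760 = 88729433040.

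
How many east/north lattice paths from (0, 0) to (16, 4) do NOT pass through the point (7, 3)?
Number of paths = 3645

Total paths from (0, 0) to (16, 4): C(20, 16) = 4845. Paths through (7, 3): (paths (0, 0) → (7, 3)) × (paths (7, 3) → (16, 4)) = C(10, 7) · C(10, 9) = 120 · 10 = 1200. Avoidance count = 4845 − 1200 = 3645.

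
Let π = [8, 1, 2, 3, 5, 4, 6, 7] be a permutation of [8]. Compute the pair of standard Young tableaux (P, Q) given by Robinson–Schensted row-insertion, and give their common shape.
P = [1, 2, 3, 4, 6, 7] / [5] / [8];  Q = [1, 3, 4, 5, 7, 8] / [2] / [6];  common shape = (6, 1, 1)

Row-insert the values π_1, π_2, … into P one at a time, bumping the leftmost entry strictly greater than the inserted value down to the next row. The recording tableau Q records, in position (i, j), the step at which that cell was added to P.
  Insert 8 (step 1): P = [8];  Q = [1]
  Insert 1 (step 2): P = [1] / [8];  Q = [1] / [2]
  Insert 2 (step 3): P = [1, 2] / [8];  Q = [1, 3] / [2]
  Insert 3 (step 4): P = [1, 2, 3] / [8];  Q = [1, 3, 4] / [2]
  Insert 5 (step 5): P = [1, 2, 3, 5] / [8];  Q = [1, 3, 4, 5] / [2]
  Insert 4 (step 6): P = [1, 2, 3, 4] / [5] / [8];  Q = [1, 3, 4, 5] / [2] / [6]
  Insert 6 (step 7): P = [1, 2, 3, 4, 6] / [5] / [8];  Q = [1, 3, 4, 5, 7] / [2] / [6]
  Insert 7 (step 8): P = [1, 2, 3, 4, 6, 7] / [5] / [8];  Q = [1, 3, 4, 5, 7, 8] / [2] / [6]
Final shape: (6, 1, 1).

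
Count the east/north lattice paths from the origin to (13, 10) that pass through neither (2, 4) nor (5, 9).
Number of paths = 947968

Inclusion–exclusion. Total paths: C(23, 13) = 1144066. Through P₁: C(6, 2)·C(17, 11) = 185640. Through P₂: C(14, 5)·C(9, 8) = 18018. Since P₁ is strictly southwest of P₂, a monotone path through both must visit P₁ then P₂; paths through both = C(6, 2)·C(8, 3)·C(9, 8) = 7560. Avoid both = 1144066 − 185640 − 18018 + 7560 = 947968.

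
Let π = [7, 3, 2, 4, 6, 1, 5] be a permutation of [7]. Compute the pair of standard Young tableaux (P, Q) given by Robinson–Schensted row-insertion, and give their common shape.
P = [1, 4, 5] / [2, 6] / [3] / [7];  Q = [1, 4, 5] / [2, 7] / [3] / [6];  common shape = (3, 2, 1, 1)

Row-insert the values π_1, π_2, … into P one at a time, bumping the leftmost entry strictly greater than the inserted value down to the next row. The recording tableau Q records, in position (i, j), the step at which that cell was added to P.
  Insert 7 (step 1): P = [7];  Q = [1]
  Insert 3 (step 2): P = [3] / [7];  Q = [1] / [2]
  Insert 2 (step 3): P = [2] / [3] / [7];  Q = [1] / [2] / [3]
  Insert 4 (step 4): P = [2, 4] / [3] / [7];  Q = [1, 4] / [2] / [3]
  Insert 6 (step 5): P = [2, 4, 6] / [3] / [7];  Q = [1, 4, 5] / [2] / [3]
  Insert 1 (step 6): P = [1, 4, 6] / [2] / [3] / [7];  Q = [1, 4, 5] / [2] / [3] / [6]
  Insert 5 (step 7): P = [1, 4, 5] / [2, 6] / [3] / [7];  Q = [1, 4, 5] / [2, 7] / [3] / [6]
Final shape: (3, 2, 1, 1).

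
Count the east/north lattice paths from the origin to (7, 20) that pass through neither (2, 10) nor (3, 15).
Number of paths = 636912

Inclusion–exclusion. Total paths: C(27, 7) = 888030. Through P₁: C(12, 2)·C(15, 5) = 198198. Through P₂: C(18, 3)·C(9, 4) = 102816. Since P₁ is strictly southwest of P₂, a monotone path through both must visit P₁ then P₂; paths through both = C(12, 2)·C(6, 1)·C(9, 4) = 49896. Avoid both = 888030 − 198198 − 102816 + 49896 = 636912.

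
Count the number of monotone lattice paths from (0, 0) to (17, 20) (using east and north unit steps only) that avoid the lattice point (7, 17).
Number of paths = 15806382966

Total paths from (0, 0) to (17, 20): C(37, 17) = 15905368710. Paths through (7, 17): (paths (0, 0) → (7, 17)) × (paths (7, 17) → (17, 20)) = C(24, 7) · C(13, 10) = 346104 · 286 = 98985744. Avoidance count = 15905368710 − 98985744 = 15806382966.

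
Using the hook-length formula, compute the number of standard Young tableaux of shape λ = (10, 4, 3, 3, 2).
# SYT of shape (10, 4, 3, 3, 2) = 604365300

Hook-length formula: f^λ = n! / Π hook(c), product over all cells c of the Young diagram. For λ = (10, 4, 3, 3, 2), n = 22 boxes. Hook lengths by row (left-to-right, top-to-bottom): [14, 13, 11, 8, 6, 5, 4, 3, 2, 1]; [7, 6, 4, 1]; [5, 4, 2]; [4, 3, 1]; [2, 1]. Product of hooks = 1859803545600. So f^λ = 22! / 1859803545600 = 1124000727777607680000 / 1859803545600 = 604365300.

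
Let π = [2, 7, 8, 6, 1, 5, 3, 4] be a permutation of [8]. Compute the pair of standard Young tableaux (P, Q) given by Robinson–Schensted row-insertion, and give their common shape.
P = [1, 3, 4] / [2, 5, 8] / [6] / [7];  Q = [1, 2, 3] / [4, 6, 8] / [5] / [7];  common shape = (3, 3, 1, 1)

Row-insert the values π_1, π_2, … into P one at a time, bumping the leftmost entry strictly greater than the inserted value down to the next row. The recording tableau Q records, in position (i, j), the step at which that cell was added to P.
  Insert 2 (step 1): P = [2];  Q = [1]
  Insert 7 (step 2): P = [2, 7];  Q = [1, 2]
  Insert 8 (step 3): P = [2, 7, 8];  Q = [1, 2, 3]
  Insert 6 (step 4): P = [2, 6, 8] / [7];  Q = [1, 2, 3] / [4]
  Insert 1 (step 5): P = [1, 6, 8] / [2] / [7];  Q = [1, 2, 3] / [4] / [5]
  Insert 5 (step 6): P = [1, 5, 8] / [2, 6] / [7];  Q = [1, 2, 3] / [4, 6] / [5]
  Insert 3 (step 7): P = [1, 3, 8] / [2, 5] / [6] / [7];  Q = [1, 2, 3] / [4, 6] / [5] / [7]
  Insert 4 (step 8): P = [1, 3, 4] / [2, 5, 8] / [6] / [7];  Q = [1, 2, 3] / [4, 6, 8] / [5] / [7]
Final shape: (3, 3, 1, 1).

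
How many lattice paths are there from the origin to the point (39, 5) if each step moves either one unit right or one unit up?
Number of paths = 1086008

A monotone lattice path from (0, 0) to (39, 5) consists of 39 east steps and 5 north steps in some order, so it is determined by which 39 of the 44 steps are east. The count is C(44, 39) = 1086008.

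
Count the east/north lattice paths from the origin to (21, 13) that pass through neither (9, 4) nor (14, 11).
Number of paths = 577743490

Inclusion–exclusion. Total paths: C(34, 21) = 927983760. Through P₁: C(13, 9)·C(21, 12) = 210159950. Through P₂: C(25, 14)·C(9, 7) = 160466400. Since P₁ is strictly southwest of P₂, a monotone path through both must visit P₁ then P₂; paths through both = C(13, 9)·C(12, 5)·C(9, 7) = 20386080. Avoid both = 927983760 − 210159950 − 160466400 + 20386080 = 577743490.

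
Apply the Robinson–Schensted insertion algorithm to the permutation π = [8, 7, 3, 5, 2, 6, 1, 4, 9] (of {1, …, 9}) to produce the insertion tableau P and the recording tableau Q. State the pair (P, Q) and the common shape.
P = [1, 4, 6, 9] / [2, 5] / [3] / [7] / [8];  Q = [1, 4, 6, 9] / [2, 8] / [3] / [5] / [7];  common shape = (4, 2, 1, 1, 1)

Row-insert the values π_1, π_2, … into P one at a time, bumping the leftmost entry strictly greater than the inserted value down to the next row. The recording tableau Q records, in position (i, j), the step at which that cell was added to P.
  Insert 8 (step 1): P = [8];  Q = [1]
  Insert 7 (step 2): P = [7] / [8];  Q = [1] / [2]
  Insert 3 (step 3): P = [3] / [7] / [8];  Q = [1] / [2] / [3]
  Insert 5 (step 4): P = [3, 5] / [7] / [8];  Q = [1, 4] / [2] / [3]
  Insert 2 (step 5): P = [2, 5] / [3] / [7] / [8];  Q = [1, 4] / [2] / [3] / [5]
  Insert 6 (step 6): P = [2, 5, 6] / [3] / [7] / [8];  Q = [1, 4, 6] / [2] / [3] / [5]
  Insert 1 (step 7): P = [1, 5, 6] / [2] / [3] / [7] / [8];  Q = [1, 4, 6] / [2] / [3] / [5] / [7]
  Insert 4 (step 8): P = [1, 4, 6] / [2, 5] / [3] / [7] / [8];  Q = [1, 4, 6] / [2, 8] / [3] / [5] / [7]
  Insert 9 (step 9): P = [1, 4, 6, 9] / [2, 5] / [3] / [7] / [8];  Q = [1, 4, 6, 9] / [2, 8] / [3] / [5] / [7]
Final shape: (4, 2, 1, 1, 1).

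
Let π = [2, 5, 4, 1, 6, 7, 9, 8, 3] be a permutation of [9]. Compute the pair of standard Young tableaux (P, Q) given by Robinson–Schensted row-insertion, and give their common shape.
P = [1, 3, 6, 7, 8] / [2, 4] / [5, 9];  Q = [1, 2, 5, 6, 7] / [3, 8] / [4, 9];  common shape = (5, 2, 2)

Row-insert the values π_1, π_2, … into P one at a time, bumping the leftmost entry strictly greater than the inserted value down to the next row. The recording tableau Q records, in position (i, j), the step at which that cell was added to P.
  Insert 2 (step 1): P = [2];  Q = [1]
  Insert 5 (step 2): P = [2, 5];  Q = [1, 2]
  Insert 4 (step 3): P = [2, 4] / [5];  Q = [1, 2] / [3]
  Insert 1 (step 4): P = [1, 4] / [2] / [5];  Q = [1, 2] / [3] / [4]
  Insert 6 (step 5): P = [1, 4, 6] / [2] / [5];  Q = [1, 2, 5] / [3] / [4]
  Insert 7 (step 6): P = [1, 4, 6, 7] / [2] / [5];  Q = [1, 2, 5, 6] / [3] / [4]
  Insert 9 (step 7): P = [1, 4, 6, 7, 9] / [2] / [5];  Q = [1, 2, 5, 6, 7] / [3] / [4]
  Insert 8 (step 8): P = [1, 4, 6, 7, 8] / [2, 9] / [5];  Q = [1, 2, 5, 6, 7] / [3, 8] / [4]
  Insert 3 (step 9): P = [1, 3, 6, 7, 8] / [2, 4] / [5, 9];  Q = [1, 2, 5, 6, 7] / [3, 8] / [4, 9]
Final shape: (5, 2, 2).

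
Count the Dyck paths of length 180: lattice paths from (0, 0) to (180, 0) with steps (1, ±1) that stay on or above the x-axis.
C_90 = 1000134600800354781929399250536541864362461089950800

These Dyck paths are counted by the Catalan number C_n = (1/(n + 1)) · C(2n, n). For n = 90: C_90 = (1/91) · C(180, 90) = 91012248672832285155575331798825309656983959185522800/91 = 1000134600800354781929399250536541864362461089950800.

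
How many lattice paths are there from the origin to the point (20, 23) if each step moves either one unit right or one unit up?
Number of paths = 960566918220

A monotone lattice path from (0, 0) to (20, 23) consists of 20 east steps and 23 north steps in some order, so it is determined by which 20 of the 43 steps are east. The count is C(43, 20) = 960566918220.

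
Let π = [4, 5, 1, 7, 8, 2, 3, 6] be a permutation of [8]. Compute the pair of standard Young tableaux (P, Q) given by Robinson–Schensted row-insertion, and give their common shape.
P = [1, 2, 3, 6] / [4, 5, 7, 8];  Q = [1, 2, 4, 5] / [3, 6, 7, 8];  common shape = (4, 4)

Row-insert the values π_1, π_2, … into P one at a time, bumping the leftmost entry strictly greater than the inserted value down to the next row. The recording tableau Q records, in position (i, j), the step at which that cell was added to P.
  Insert 4 (step 1): P = [4];  Q = [1]
  Insert 5 (step 2): P = [4, 5];  Q = [1, 2]
  Insert 1 (step 3): P = [1, 5] / [4];  Q = [1, 2] / [3]
  Insert 7 (step 4): P = [1, 5, 7] / [4];  Q = [1, 2, 4] / [3]
  Insert 8 (step 5): P = [1, 5, 7, 8] / [4];  Q = [1, 2, 4, 5] / [3]
  Insert 2 (step 6): P = [1, 2, 7, 8] / [4, 5];  Q = [1, 2, 4, 5] / [3, 6]
  Insert 3 (step 7): P = [1, 2, 3, 8] / [4, 5, 7];  Q = [1, 2, 4, 5] / [3, 6, 7]
  Insert 6 (step 8): P = [1, 2, 3, 6] / [4, 5, 7, 8];  Q = [1, 2, 4, 5] / [3, 6, 7, 8]
Final shape: (4, 4).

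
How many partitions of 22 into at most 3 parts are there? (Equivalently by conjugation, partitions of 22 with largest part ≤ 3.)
p(22, parts ≤ 3) = 52

Use the recurrence p(n, m) = p(n, m−1) + p(n−m, m): either the largest part is < m (count p(n, m−1)) or the largest part is exactly m (remove one copy of m, count p(n−m, m)). With p(0, ·) = 1 this gives p(22, parts ≤ 3) = 52. (By conjugating Young diagrams, this also counts partitions of 22 into at most 3 parts.)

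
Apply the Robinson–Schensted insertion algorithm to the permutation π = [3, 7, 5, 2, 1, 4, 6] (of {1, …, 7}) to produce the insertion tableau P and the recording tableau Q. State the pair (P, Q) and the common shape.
P = [1, 4, 6] / [2, 5] / [3] / [7];  Q = [1, 2, 7] / [3, 6] / [4] / [5];  common shape = (3, 2, 1, 1)

Row-insert the values π_1, π_2, … into P one at a time, bumping the leftmost entry strictly greater than the inserted value down to the next row. The recording tableau Q records, in position (i, j), the step at which that cell was added to P.
  Insert 3 (step 1): P = [3];  Q = [1]
  Insert 7 (step 2): P = [3, 7];  Q = [1, 2]
  Insert 5 (step 3): P = [3, 5] / [7];  Q = [1, 2] / [3]
  Insert 2 (step 4): P = [2, 5] / [3] / [7];  Q = [1, 2] / [3] / [4]
  Insert 1 (step 5): P = [1, 5] / [2] / [3] / [7];  Q = [1, 2] / [3] / [4] / [5]
  Insert 4 (step 6): P = [1, 4] / [2, 5] / [3] / [7];  Q = [1, 2] / [3, 6] / [4] / [5]
  Insert 6 (step 7): P = [1, 4, 6] / [2, 5] / [3] / [7];  Q = [1, 2, 7] / [3, 6] / [4] / [5]
Final shape: (3, 2, 1, 1).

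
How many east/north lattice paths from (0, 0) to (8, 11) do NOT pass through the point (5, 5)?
Number of paths = 54414

Total paths from (0, 0) to (8, 11): C(19, 8) = 75582. Paths through (5, 5): (paths (0, 0) → (5, 5)) × (paths (5, 5) → (8, 11)) = C(10, 5) · C(9, 3) = 252 · 84 = 21168. Avoidance count = 75582 − 21168 = 54414.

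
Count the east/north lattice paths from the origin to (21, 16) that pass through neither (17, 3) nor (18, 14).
Number of paths = 8158842270

Inclusion–exclusion. Total paths: C(37, 21) = 12875774670. Through P₁: C(20, 17)·C(17, 4) = 2713200. Through P₂: C(32, 18)·C(5, 3) = 4714356000. Since P₁ is strictly southwest of P₂, a monotone path through both must visit P₁ then P₂; paths through both = C(20, 17)·C(12, 1)·C(5, 3) = 136800. Avoid both = 12875774670 − 2713200 − 4714356000 + 136800 = 8158842270.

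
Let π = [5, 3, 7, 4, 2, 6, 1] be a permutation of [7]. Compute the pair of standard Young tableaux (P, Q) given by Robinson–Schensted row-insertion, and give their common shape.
P = [1, 4, 6] / [2, 7] / [3] / [5];  Q = [1, 3, 6] / [2, 4] / [5] / [7];  common shape = (3, 2, 1, 1)

Row-insert the values π_1, π_2, … into P one at a time, bumping the leftmost entry strictly greater than the inserted value down to the next row. The recording tableau Q records, in position (i, j), the step at which that cell was added to P.
  Insert 5 (step 1): P = [5];  Q = [1]
  Insert 3 (step 2): P = [3] / [5];  Q = [1] / [2]
  Insert 7 (step 3): P = [3, 7] / [5];  Q = [1, 3] / [2]
  Insert 4 (step 4): P = [3, 4] / [5, 7];  Q = [1, 3] / [2, 4]
  Insert 2 (step 5): P = [2, 4] / [3, 7] / [5];  Q = [1, 3] / [2, 4] / [5]
  Insert 6 (step 6): P = [2, 4, 6] / [3, 7] / [5];  Q = [1, 3, 6] / [2, 4] / [5]
  Insert 1 (step 7): P = [1, 4, 6] / [2, 7] / [3] / [5];  Q = [1, 3, 6] / [2, 4] / [5] / [7]
Final shape: (3, 2, 1, 1).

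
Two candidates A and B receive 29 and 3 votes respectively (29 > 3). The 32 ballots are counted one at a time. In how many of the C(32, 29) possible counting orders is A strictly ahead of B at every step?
Strict-lead orderings = 4030

Total orderings of the 32 votes with 29 for A: C(32, 29) = 4960. By the Bertrand ballot formula (Cycle Lemma / reflection principle), the number of orderings in which A is strictly ahead of B throughout is (p − q)/(p + q) · C(p + q, p) = (29 − 3)/(29 + 3) · 4960 = 4030.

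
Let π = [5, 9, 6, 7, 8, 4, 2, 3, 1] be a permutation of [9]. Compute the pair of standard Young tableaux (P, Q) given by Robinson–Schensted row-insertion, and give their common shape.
P = [1, 3, 7, 8] / [2, 6] / [4] / [5] / [9];  Q = [1, 2, 4, 5] / [3, 8] / [6] / [7] / [9];  common shape = (4, 2, 1, 1, 1)

Row-insert the values π_1, π_2, … into P one at a time, bumping the leftmost entry strictly greater than the inserted value down to the next row. The recording tableau Q records, in position (i, j), the step at which that cell was added to P.
  Insert 5 (step 1): P = [5];  Q = [1]
  Insert 9 (step 2): P = [5, 9];  Q = [1, 2]
  Insert 6 (step 3): P = [5, 6] / [9];  Q = [1, 2] / [3]
  Insert 7 (step 4): P = [5, 6, 7] / [9];  Q = [1, 2, 4] / [3]
  Insert 8 (step 5): P = [5, 6, 7, 8] / [9];  Q = [1, 2, 4, 5] / [3]
  Insert 4 (step 6): P = [4, 6, 7, 8] / [5] / [9];  Q = [1, 2, 4, 5] / [3] / [6]
  Insert 2 (step 7): P = [2, 6, 7, 8] / [4] / [5] / [9];  Q = [1, 2, 4, 5] / [3] / [6] / [7]
  Insert 3 (step 8): P = [2, 3, 7, 8] / [4, 6] / [5] / [9];  Q = [1, 2, 4, 5] / [3, 8] / [6] / [7]
  Insert 1 (step 9): P = [1, 3, 7, 8] / [2, 6] / [4] / [5] / [9];  Q = [1, 2, 4, 5] / [3, 8] / [6] / [7] / [9]
Final shape: (4, 2, 1, 1, 1).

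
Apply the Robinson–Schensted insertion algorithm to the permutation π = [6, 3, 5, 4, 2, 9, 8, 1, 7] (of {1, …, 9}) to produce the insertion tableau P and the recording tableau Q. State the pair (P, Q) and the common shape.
P = [1, 4, 7] / [2, 8] / [3, 9] / [5] / [6];  Q = [1, 3, 6] / [2, 7] / [4, 9] / [5] / [8];  common shape = (3, 2, 2, 1, 1)

Row-insert the values π_1, π_2, … into P one at a time, bumping the leftmost entry strictly greater than the inserted value down to the next row. The recording tableau Q records, in position (i, j), the step at which that cell was added to P.
  Insert 6 (step 1): P = [6];  Q = [1]
  Insert 3 (step 2): P = [3] / [6];  Q = [1] / [2]
  Insert 5 (step 3): P = [3, 5] / [6];  Q = [1, 3] / [2]
  Insert 4 (step 4): P = [3, 4] / [5] / [6];  Q = [1, 3] / [2] / [4]
  Insert 2 (step 5): P = [2, 4] / [3] / [5] / [6];  Q = [1, 3] / [2] / [4] / [5]
  Insert 9 (step 6): P = [2, 4, 9] / [3] / [5] / [6];  Q = [1, 3, 6] / [2] / [4] / [5]
  Insert 8 (step 7): P = [2, 4, 8] / [3, 9] / [5] / [6];  Q = [1, 3, 6] / [2, 7] / [4] / [5]
  Insert 1 (step 8): P = [1, 4, 8] / [2, 9] / [3] / [5] / [6];  Q = [1, 3, 6] / [2, 7] / [4] / [5] / [8]
  Insert 7 (step 9): P = [1, 4, 7] / [2, 8] / [3, 9] / [5] / [6];  Q = [1, 3, 6] / [2, 7] / [4, 9] / [5] / [8]
Final shape: (3, 2, 2, 1, 1).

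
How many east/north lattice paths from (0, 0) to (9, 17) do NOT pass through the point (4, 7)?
Number of paths = 2133560

Total paths from (0, 0) to (9, 17): C(26, 9) = 3124550. Paths through (4, 7): (paths (0, 0) → (4, 7)) × (paths (4, 7) → (9, 17)) = C(11, 4) · C(15, 5) = 330 · 3003 = 990990. Avoidance count = 3124550 − 990990 = 2133560.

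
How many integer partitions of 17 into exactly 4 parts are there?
p(17, 4 parts) = 39

Partitions of n into exactly k parts are in bijection with partitions of n − k into at most k parts (subtract 1 from each part). So p(17, exactly 4) = p(13, parts ≤ 4). Computing via the recurrence p(m, j) = p(m, j−1) + p(m−j, j) gives 39.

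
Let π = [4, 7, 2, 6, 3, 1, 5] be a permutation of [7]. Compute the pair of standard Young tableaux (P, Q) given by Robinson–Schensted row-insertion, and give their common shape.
P = [1, 3, 5] / [2, 6] / [4] / [7];  Q = [1, 2, 7] / [3, 4] / [5] / [6];  common shape = (3, 2, 1, 1)

Row-insert the values π_1, π_2, … into P one at a time, bumping the leftmost entry strictly greater than the inserted value down to the next row. The recording tableau Q records, in position (i, j), the step at which that cell was added to P.
  Insert 4 (step 1): P = [4];  Q = [1]
  Insert 7 (step 2): P = [4, 7];  Q = [1, 2]
  Insert 2 (step 3): P = [2, 7] / [4];  Q = [1, 2] / [3]
  Insert 6 (step 4): P = [2, 6] / [4, 7];  Q = [1, 2] / [3, 4]
  Insert 3 (step 5): P = [2, 3] / [4, 6] / [7];  Q = [1, 2] / [3, 4] / [5]
  Insert 1 (step 6): P = [1, 3] / [2, 6] / [4] / [7];  Q = [1, 2] / [3, 4] / [5] / [6]
  Insert 5 (step 7): P = [1, 3, 5] / [2, 6] / [4] / [7];  Q = [1, 2, 7] / [3, 4] / [5] / [6]
Final shape: (3, 2, 1, 1).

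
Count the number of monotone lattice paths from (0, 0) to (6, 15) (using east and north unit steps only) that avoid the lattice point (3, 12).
Number of paths = 45164

Total paths from (0, 0) to (6, 15): C(21, 6) = 54264. Paths through (3, 12): (paths (0, 0) → (3, 12)) × (paths (3, 12) → (6, 15)) = C(15, 3) · C(6, 3) = 455 · 20 = 9100. Avoidance count = 54264 − 9100 = 45164.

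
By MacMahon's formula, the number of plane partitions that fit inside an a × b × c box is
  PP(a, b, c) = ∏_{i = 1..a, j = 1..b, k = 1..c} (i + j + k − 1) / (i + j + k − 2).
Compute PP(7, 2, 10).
PP(7, 2, 10) = 77364144

Evaluate the triple product over i = 1..7, j = 1..2, k = 1..10. The factors are (2/1) · (3/2) · (4/3) · (5/4) · (6/5) · (7/6) · (8/7) · (9/8) · … (140 factors total). The numerators and denominators telescope so the product is an integer; carrying out the multiplication exactly gives PP(7, 2, 10) = 77364144.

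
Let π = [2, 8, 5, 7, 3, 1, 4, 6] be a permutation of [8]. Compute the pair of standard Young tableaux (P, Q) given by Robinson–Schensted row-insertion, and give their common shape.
P = [1, 3, 4, 6] / [2, 7] / [5] / [8];  Q = [1, 2, 4, 8] / [3, 7] / [5] / [6];  common shape = (4, 2, 1, 1)

Row-insert the values π_1, π_2, … into P one at a time, bumping the leftmost entry strictly greater than the inserted value down to the next row. The recording tableau Q records, in position (i, j), the step at which that cell was added to P.
  Insert 2 (step 1): P = [2];  Q = [1]
  Insert 8 (step 2): P = [2, 8];  Q = [1, 2]
  Insert 5 (step 3): P = [2, 5] / [8];  Q = [1, 2] / [3]
  Insert 7 (step 4): P = [2, 5, 7] / [8];  Q = [1, 2, 4] / [3]
  Insert 3 (step 5): P = [2, 3, 7] / [5] / [8];  Q = [1, 2, 4] / [3] / [5]
  Insert 1 (step 6): P = [1, 3, 7] / [2] / [5] / [8];  Q = [1, 2, 4] / [3] / [5] / [6]
  Insert 4 (step 7): P = [1, 3, 4] / [2, 7] / [5] / [8];  Q = [1, 2, 4] / [3, 7] / [5] / [6]
  Insert 6 (step 8): P = [1, 3, 4, 6] / [2, 7] / [5] / [8];  Q = [1, 2, 4, 8] / [3, 7] / [5] / [6]
Final shape: (4, 2, 1, 1).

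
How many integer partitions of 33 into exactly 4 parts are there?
p(33, 4 parts) = 270

Partitions of n into exactly k parts are in bijection with partitions of n − k into at most k parts (subtract 1 from each part). So p(33, exactly 4) = p(29, parts ≤ 4). Computing via the recurrence p(m, j) = p(m, j−1) + p(m−j, j) gives 270.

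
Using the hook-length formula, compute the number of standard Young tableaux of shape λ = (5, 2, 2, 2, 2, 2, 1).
# SYT of shape (5, 2, 2, 2, 2, 2, 1) = 116480

Hook-length formula: f^λ = n! / Π hook(c), product over all cells c of the Young diagram. For λ = (5, 2, 2, 2, 2, 2, 1), n = 16 boxes. Hook lengths by row (left-to-right, top-to-bottom): [11, 9, 3, 2, 1]; [7, 5]; [6, 4]; [5, 3]; [4, 2]; [3, 1]; [1]. Product of hooks = 179625600. So f^λ = 16! / 179625600 = 20922789888000 / 179625600 = 116480.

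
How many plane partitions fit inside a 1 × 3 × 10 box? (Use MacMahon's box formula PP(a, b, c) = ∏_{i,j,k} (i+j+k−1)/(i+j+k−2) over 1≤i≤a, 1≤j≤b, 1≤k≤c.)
PP(1, 3, 10) = 286

Evaluate the triple product over i = 1..1, j = 1..3, k = 1..10. The factors are (2/1) · (3/2) · (4/3) · (5/4) · (6/5) · (7/6) · (8/7) · (9/8) · … (30 factors total). The numerators and denominators telescope so the product is an integer; carrying out the multiplication exactly gives PP(1, 3, 10) = 286.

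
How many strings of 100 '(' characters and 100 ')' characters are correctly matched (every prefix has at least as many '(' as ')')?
C_100 = 896519947090131496687170070074100632420837521538745909320

These balanced parentheses are counted by the Catalan number C_n = (1/(n + 1)) · C(2n, n). For n = 100: C_100 = (1/101) · C(200, 100) = 90548514656103281165404177077484163874504589675413336841320/101 = 896519947090131496687170070074100632420837521538745909320.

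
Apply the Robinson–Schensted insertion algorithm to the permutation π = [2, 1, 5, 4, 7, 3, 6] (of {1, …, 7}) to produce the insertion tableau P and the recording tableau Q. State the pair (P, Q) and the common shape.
P = [1, 3, 6] / [2, 4, 7] / [5];  Q = [1, 3, 5] / [2, 4, 7] / [6];  common shape = (3, 3, 1)

Row-insert the values π_1, π_2, … into P one at a time, bumping the leftmost entry strictly greater than the inserted value down to the next row. The recording tableau Q records, in position (i, j), the step at which that cell was added to P.
  Insert 2 (step 1): P = [2];  Q = [1]
  Insert 1 (step 2): P = [1] / [2];  Q = [1] / [2]
  Insert 5 (step 3): P = [1, 5] / [2];  Q = [1, 3] / [2]
  Insert 4 (step 4): P = [1, 4] / [2, 5];  Q = [1, 3] / [2, 4]
  Insert 7 (step 5): P = [1, 4, 7] / [2, 5];  Q = [1, 3, 5] / [2, 4]
  Insert 3 (step 6): P = [1, 3, 7] / [2, 4] / [5];  Q = [1, 3, 5] / [2, 4] / [6]
  Insert 6 (step 7): P = [1, 3, 6] / [2, 4, 7] / [5];  Q = [1, 3, 5] / [2, 4, 7] / [6]
Final shape: (3, 3, 1).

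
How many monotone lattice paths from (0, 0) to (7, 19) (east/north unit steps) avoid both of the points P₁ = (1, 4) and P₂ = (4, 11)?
Number of paths = 260255

Inclusion–exclusion. Total paths: C(26, 7) = 657800. Through P₁: C(5, 1)·C(21, 6) = 271320. Through P₂: C(15, 4)·C(11, 3) = 225225. Since P₁ is strictly southwest of P₂, a monotone path through both must visit P₁ then P₂; paths through both = C(5, 1)·C(10, 3)·C(11, 3) = 99000. Avoid both = 657800 − 271320 − 225225 + 99000 = 260255.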